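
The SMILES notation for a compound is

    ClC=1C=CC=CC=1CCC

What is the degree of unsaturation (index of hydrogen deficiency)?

4

Molecular formula: C9H11Cl.
DoU = (2C + 2 + N − H − X) / 2, where X is the halogen count and O/S are ignored.
    = (2·9 + 2 + 0 − 11 − 1) / 2 = 8 / 2 = 4.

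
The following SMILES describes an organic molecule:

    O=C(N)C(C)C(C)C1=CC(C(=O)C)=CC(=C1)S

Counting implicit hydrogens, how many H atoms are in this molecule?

Walk through each heavy atom and fill implicit hydrogens from standard valence (C 4, N 3, O 2, S 2, halogen 1):
  atom 1: O, bond orders sum to 2 (valence 2) → 0 H
  atom 2: C, bond orders sum to 4 (valence 4) → 0 H
  atom 3: N, bond orders sum to 1 (valence 3) → 2 H
  atom 4: C, bond orders sum to 3 (valence 4) → 1 H
  atom 5: C, bond orders sum to 1 (valence 4) → 3 H
  atom 6: C, bond orders sum to 3 (valence 4) → 1 H
  atom 7: C, bond orders sum to 1 (valence 4) → 3 H
  atom 8: C, bond orders sum to 4 (valence 4) → 0 H
  atom 9: C, bond orders sum to 3 (valence 4) → 1 H
  atom 10: C, bond orders sum to 4 (valence 4) → 0 H
  atom 11: C, bond orders sum to 4 (valence 4) → 0 H
  atom 12: O, bond orders sum to 2 (valence 2) → 0 H
  atom 13: C, bond orders sum to 1 (valence 4) → 3 H
  atom 14: C, bond orders sum to 3 (valence 4) → 1 H
  atom 15: C, bond orders sum to 4 (valence 4) → 0 H
  atom 16: C, bond orders sum to 3 (valence 4) → 1 H
  atom 17: S, bond orders sum to 1 (valence 2) → 1 H
Total hydrogens: 17.

17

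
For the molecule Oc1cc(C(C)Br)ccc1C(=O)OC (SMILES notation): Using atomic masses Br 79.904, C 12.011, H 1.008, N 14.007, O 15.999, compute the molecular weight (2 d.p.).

259.10 g/mol

First, the molecular formula is C10H11BrO3 (counting implicit H from valence).
  Br: 1 × 79.904 = 79.904
  C: 10 × 12.011 = 120.110
  H: 11 × 1.008 = 11.088
  O: 3 × 15.999 = 47.997
Sum: 1×79.904 + 10×12.011 + 11×1.008 + 3×15.999 = 259.099 → 259.10 g/mol.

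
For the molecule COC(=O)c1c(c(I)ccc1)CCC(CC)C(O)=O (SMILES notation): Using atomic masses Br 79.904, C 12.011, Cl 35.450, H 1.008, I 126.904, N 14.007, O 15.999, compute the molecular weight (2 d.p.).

First, the molecular formula is C14H17IO4 (counting implicit H from valence).
  C: 14 × 12.011 = 168.154
  H: 17 × 1.008 = 17.136
  I: 1 × 126.904 = 126.904
  O: 4 × 15.999 = 63.996
Sum: 14×12.011 + 17×1.008 + 1×126.904 + 4×15.999 = 376.190 → 376.19 g/mol.

376.19 g/mol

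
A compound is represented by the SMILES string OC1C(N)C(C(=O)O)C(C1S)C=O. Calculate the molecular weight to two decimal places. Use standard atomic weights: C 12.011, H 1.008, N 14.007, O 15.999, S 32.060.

205.23 g/mol

First, the molecular formula is C7H11NO4S (counting implicit H from valence).
  C: 7 × 12.011 = 84.077
  H: 11 × 1.008 = 11.088
  N: 1 × 14.007 = 14.007
  O: 4 × 15.999 = 63.996
  S: 1 × 32.060 = 32.060
Sum: 7×12.011 + 11×1.008 + 1×14.007 + 4×15.999 + 1×32.060 = 205.228 → 205.23 g/mol.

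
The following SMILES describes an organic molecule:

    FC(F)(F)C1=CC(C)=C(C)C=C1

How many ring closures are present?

In SMILES, each pair of matching ring-closure digits denotes one ring-closing bond; the number of such bonds equals the number of independent rings.
Ring-closure bonds here: 1.

1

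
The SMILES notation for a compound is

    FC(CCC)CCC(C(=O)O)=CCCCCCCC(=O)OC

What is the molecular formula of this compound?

Walk through each heavy atom and fill implicit hydrogens from standard valence (C 4, N 3, O 2, S 2, halogen 1):
  atom 1: F (halogen, monovalent) → 0 H
  atom 2: C, bond orders sum to 3 (valence 4) → 1 H
  atom 3: C, bond orders sum to 2 (valence 4) → 2 H
  atom 4: C, bond orders sum to 2 (valence 4) → 2 H
  atom 5: C, bond orders sum to 1 (valence 4) → 3 H
  atom 6: C, bond orders sum to 2 (valence 4) → 2 H
  atom 7: C, bond orders sum to 2 (valence 4) → 2 H
  atom 8: C, bond orders sum to 4 (valence 4) → 0 H
  atom 9: C, bond orders sum to 4 (valence 4) → 0 H
  atom 10: O, bond orders sum to 2 (valence 2) → 0 H
  atom 11: O, bond orders sum to 1 (valence 2) → 1 H
  atom 12: C, bond orders sum to 3 (valence 4) → 1 H
  atom 13: C, bond orders sum to 2 (valence 4) → 2 H
  atom 14: C, bond orders sum to 2 (valence 4) → 2 H
  atom 15: C, bond orders sum to 2 (valence 4) → 2 H
  atom 16: C, bond orders sum to 2 (valence 4) → 2 H
  atom 17: C, bond orders sum to 2 (valence 4) → 2 H
  atom 18: C, bond orders sum to 2 (valence 4) → 2 H
  atom 19: C, bond orders sum to 4 (valence 4) → 0 H
  atom 20: O, bond orders sum to 2 (valence 2) → 0 H
  atom 21: O, bond orders sum to 2 (valence 2) → 0 H
  atom 22: C, bond orders sum to 1 (valence 4) → 3 H
Totals → C:17, H:29, F:1, O:4.

C17H29FO4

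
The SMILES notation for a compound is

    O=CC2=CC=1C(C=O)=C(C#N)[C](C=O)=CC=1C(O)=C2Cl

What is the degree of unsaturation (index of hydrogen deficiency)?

12

Degree of unsaturation = (number of rings) + (number of π bonds).
Ring closures in the SMILES: 2.
π bonds: 8 double bonds (each 1 DoU), 1 triple bond (each 2 DoU) → 10 DoU from unsaturation.
Total DoU = 2 + 10 = 12.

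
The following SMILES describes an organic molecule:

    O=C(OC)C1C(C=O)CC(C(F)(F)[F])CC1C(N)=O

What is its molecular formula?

C11H14F3NO4

Walk through each heavy atom and fill implicit hydrogens from standard valence (C 4, N 3, O 2, S 2, halogen 1):
  atom 1: O, bond orders sum to 2 (valence 2) → 0 H
  atom 2: C, bond orders sum to 4 (valence 4) → 0 H
  atom 3: O, bond orders sum to 2 (valence 2) → 0 H
  atom 4: C, bond orders sum to 1 (valence 4) → 3 H
  atom 5: C, bond orders sum to 3 (valence 4) → 1 H
  atom 6: C, bond orders sum to 3 (valence 4) → 1 H
  atom 7: C, bond orders sum to 3 (valence 4) → 1 H
  atom 8: O, bond orders sum to 2 (valence 2) → 0 H
  atom 9: C, bond orders sum to 2 (valence 4) → 2 H
  atom 10: C, bond orders sum to 3 (valence 4) → 1 H
  atom 11: C, bond orders sum to 4 (valence 4) → 0 H
  atom 12: F (halogen, monovalent) → 0 H
  atom 13: F (halogen, monovalent) → 0 H
  atom 14: F with explicit H count 0
  atom 15: C, bond orders sum to 2 (valence 4) → 2 H
  atom 16: C, bond orders sum to 3 (valence 4) → 1 H
  atom 17: C, bond orders sum to 4 (valence 4) → 0 H
  atom 18: N, bond orders sum to 1 (valence 3) → 2 H
  atom 19: O, bond orders sum to 2 (valence 2) → 0 H
Totals → C:11, H:14, F:3, N:1, O:4.
In Hill order: C11H14F3NO4.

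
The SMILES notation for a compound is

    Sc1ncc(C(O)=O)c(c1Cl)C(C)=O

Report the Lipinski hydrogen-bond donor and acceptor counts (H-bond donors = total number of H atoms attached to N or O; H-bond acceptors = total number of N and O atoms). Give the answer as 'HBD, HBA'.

1, 4

Donors: find every N or O and count the H atoms it carries.
  atom 3 (N): bond orders sum to 3 → 0 H
  atom 7 (O): bond orders sum to 1 → 1 H
  atom 8 (O): bond orders sum to 2 → 0 H
  atom 14 (O): bond orders sum to 2 → 0 H
Lipinski HBD = 1.
Acceptors: N atoms = 1, O atoms = 3 → HBA = 4.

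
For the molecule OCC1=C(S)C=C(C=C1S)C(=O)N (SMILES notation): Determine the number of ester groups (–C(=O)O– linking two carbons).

0

Scan the SMILES for the ester motif — none present.
Groups that are present: 1 amide, 1 hydroxyl, 2 thiol.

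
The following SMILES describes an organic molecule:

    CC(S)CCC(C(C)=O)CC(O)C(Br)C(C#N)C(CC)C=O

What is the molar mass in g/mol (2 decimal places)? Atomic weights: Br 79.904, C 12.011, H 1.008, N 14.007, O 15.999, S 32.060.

392.35 g/mol

First, the molecular formula is C16H26BrNO3S (counting implicit H from valence).
  Br: 1 × 79.904 = 79.904
  C: 16 × 12.011 = 192.176
  H: 26 × 1.008 = 26.208
  N: 1 × 14.007 = 14.007
  O: 3 × 15.999 = 47.997
  S: 1 × 32.060 = 32.060
Sum: 1×79.904 + 16×12.011 + 26×1.008 + 1×14.007 + 3×15.999 + 1×32.060 = 392.352 → 392.35 g/mol.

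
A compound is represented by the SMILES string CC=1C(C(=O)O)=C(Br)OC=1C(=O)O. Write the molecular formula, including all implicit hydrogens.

Walk through each heavy atom and fill implicit hydrogens from standard valence (C 4, N 3, O 2, S 2, halogen 1):
  atom 1: C, bond orders sum to 1 (valence 4) → 3 H
  atom 2: C, bond orders sum to 4 (valence 4) → 0 H
  atom 3: C, bond orders sum to 4 (valence 4) → 0 H
  atom 4: C, bond orders sum to 4 (valence 4) → 0 H
  atom 5: O, bond orders sum to 2 (valence 2) → 0 H
  atom 6: O, bond orders sum to 1 (valence 2) → 1 H
  atom 7: C, bond orders sum to 4 (valence 4) → 0 H
  atom 8: Br (halogen, monovalent) → 0 H
  atom 9: O, bond orders sum to 2 (valence 2) → 0 H
  atom 10: C, bond orders sum to 4 (valence 4) → 0 H
  atom 11: C, bond orders sum to 4 (valence 4) → 0 H
  atom 12: O, bond orders sum to 2 (valence 2) → 0 H
  atom 13: O, bond orders sum to 1 (valence 2) → 1 H
Totals → C:7, H:5, Br:1, O:5.

C7H5BrO5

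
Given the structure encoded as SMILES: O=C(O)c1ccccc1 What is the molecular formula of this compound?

Walk through each heavy atom and fill implicit hydrogens from standard valence (C 4, N 3, O 2, S 2, halogen 1); for lowercase aromatic atoms, an aromatic c carries 1 H when it has two neighbours and 0 H with three, and aromatic n carries 0 H:
  atom 1: O, bond orders sum to 2 (valence 2) → 0 H
  atom 2: C, bond orders sum to 4 (valence 4) → 0 H
  atom 3: O, bond orders sum to 1 (valence 2) → 1 H
  atom 4: aromatic c, 3 neighbours → 0 H
  atom 5: aromatic c, 2 neighbours → 1 H
  atom 6: aromatic c, 2 neighbours → 1 H
  atom 7: aromatic c, 2 neighbours → 1 H
  atom 8: aromatic c, 2 neighbours → 1 H
  atom 9: aromatic c, 2 neighbours → 1 H
Totals → C:7, H:6, O:2.

C7H6O2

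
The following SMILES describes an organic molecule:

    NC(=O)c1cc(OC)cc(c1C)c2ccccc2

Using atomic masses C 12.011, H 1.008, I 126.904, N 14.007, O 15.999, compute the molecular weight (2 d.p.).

241.29 g/mol

First, the molecular formula is C15H15NO2 (counting implicit H from valence).
  C: 15 × 12.011 = 180.165
  H: 15 × 1.008 = 15.120
  N: 1 × 14.007 = 14.007
  O: 2 × 15.999 = 31.998
Sum: 15×12.011 + 15×1.008 + 1×14.007 + 2×15.999 = 241.290 → 241.29 g/mol.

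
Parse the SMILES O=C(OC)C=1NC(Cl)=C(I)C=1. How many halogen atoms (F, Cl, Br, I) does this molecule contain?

Halogen atoms appear at heavy-atom positions 8, 10 (1×Cl, 1×I).
Other groups present: 1 ester.
Halogen count: 2.

2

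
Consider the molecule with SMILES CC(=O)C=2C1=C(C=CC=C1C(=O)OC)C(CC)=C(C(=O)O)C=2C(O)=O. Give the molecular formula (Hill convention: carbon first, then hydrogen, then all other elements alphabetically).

C18H16O7

Walk through each heavy atom and fill implicit hydrogens from standard valence (C 4, N 3, O 2, S 2, halogen 1):
  atom 1: C, bond orders sum to 1 (valence 4) → 3 H
  atom 2: C, bond orders sum to 4 (valence 4) → 0 H
  atom 3: O, bond orders sum to 2 (valence 2) → 0 H
  atom 4: C, bond orders sum to 4 (valence 4) → 0 H
  atom 5: C, bond orders sum to 4 (valence 4) → 0 H
  atom 6: C, bond orders sum to 4 (valence 4) → 0 H
  atom 7: C, bond orders sum to 3 (valence 4) → 1 H
  atom 8: C, bond orders sum to 3 (valence 4) → 1 H
  atom 9: C, bond orders sum to 3 (valence 4) → 1 H
  atom 10: C, bond orders sum to 4 (valence 4) → 0 H
  atom 11: C, bond orders sum to 4 (valence 4) → 0 H
  atom 12: O, bond orders sum to 2 (valence 2) → 0 H
  atom 13: O, bond orders sum to 2 (valence 2) → 0 H
  atom 14: C, bond orders sum to 1 (valence 4) → 3 H
  atom 15: C, bond orders sum to 4 (valence 4) → 0 H
  atom 16: C, bond orders sum to 2 (valence 4) → 2 H
  atom 17: C, bond orders sum to 1 (valence 4) → 3 H
  atom 18: C, bond orders sum to 4 (valence 4) → 0 H
  atom 19: C, bond orders sum to 4 (valence 4) → 0 H
  atom 20: O, bond orders sum to 2 (valence 2) → 0 H
  atom 21: O, bond orders sum to 1 (valence 2) → 1 H
  atom 22: C, bond orders sum to 4 (valence 4) → 0 H
  atom 23: C, bond orders sum to 4 (valence 4) → 0 H
  atom 24: O, bond orders sum to 1 (valence 2) → 1 H
  atom 25: O, bond orders sum to 2 (valence 2) → 0 H
Totals → C:18, H:16, O:7.
In Hill order: C18H16O7.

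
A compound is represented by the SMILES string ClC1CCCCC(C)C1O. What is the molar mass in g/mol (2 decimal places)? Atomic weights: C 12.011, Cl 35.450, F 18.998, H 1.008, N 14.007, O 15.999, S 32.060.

162.66 g/mol

First, the molecular formula is C8H15ClO (counting implicit H from valence).
  C: 8 × 12.011 = 96.088
  Cl: 1 × 35.450 = 35.450
  H: 15 × 1.008 = 15.120
  O: 1 × 15.999 = 15.999
Sum: 8×12.011 + 1×35.450 + 15×1.008 + 1×15.999 = 162.657 → 162.66 g/mol.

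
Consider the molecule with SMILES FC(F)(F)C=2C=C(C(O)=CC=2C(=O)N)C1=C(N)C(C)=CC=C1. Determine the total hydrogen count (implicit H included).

Walk through each heavy atom and fill implicit hydrogens from standard valence (C 4, N 3, O 2, S 2, halogen 1):
  atom 1: F (halogen, monovalent) → 0 H
  atom 2: C, bond orders sum to 4 (valence 4) → 0 H
  atom 3: F (halogen, monovalent) → 0 H
  atom 4: F (halogen, monovalent) → 0 H
  atom 5: C, bond orders sum to 4 (valence 4) → 0 H
  atom 6: C, bond orders sum to 3 (valence 4) → 1 H
  atom 7: C, bond orders sum to 4 (valence 4) → 0 H
  atom 8: C, bond orders sum to 4 (valence 4) → 0 H
  atom 9: O, bond orders sum to 1 (valence 2) → 1 H
  atom 10: C, bond orders sum to 3 (valence 4) → 1 H
  atom 11: C, bond orders sum to 4 (valence 4) → 0 H
  atom 12: C, bond orders sum to 4 (valence 4) → 0 H
  atom 13: O, bond orders sum to 2 (valence 2) → 0 H
  atom 14: N, bond orders sum to 1 (valence 3) → 2 H
  atom 15: C, bond orders sum to 4 (valence 4) → 0 H
  atom 16: C, bond orders sum to 4 (valence 4) → 0 H
  atom 17: N, bond orders sum to 1 (valence 3) → 2 H
  atom 18: C, bond orders sum to 4 (valence 4) → 0 H
  atom 19: C, bond orders sum to 1 (valence 4) → 3 H
  atom 20: C, bond orders sum to 3 (valence 4) → 1 H
  atom 21: C, bond orders sum to 3 (valence 4) → 1 H
  atom 22: C, bond orders sum to 3 (valence 4) → 1 H
Total hydrogens: 13.

13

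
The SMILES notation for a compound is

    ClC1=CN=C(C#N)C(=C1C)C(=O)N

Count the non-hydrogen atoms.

13

Every atom symbol written in the SMILES (organic subset) is one heavy atom; implicit H are not written.
Heavy atoms by element → C:8, Cl:1, N:3, O:1.
Total: 13.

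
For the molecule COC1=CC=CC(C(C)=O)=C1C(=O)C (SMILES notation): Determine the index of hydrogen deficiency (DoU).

Degree of unsaturation = (number of rings) + (number of π bonds).
Ring closures in the SMILES: 1.
π bonds: 5 double bonds (each 1 DoU) → 5 DoU from unsaturation.
Total DoU = 1 + 5 = 6.

6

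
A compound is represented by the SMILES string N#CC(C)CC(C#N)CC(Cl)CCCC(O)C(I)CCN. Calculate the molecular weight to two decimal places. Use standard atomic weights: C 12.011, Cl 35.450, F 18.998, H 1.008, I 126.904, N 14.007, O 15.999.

425.74 g/mol

First, the molecular formula is C15H25ClIN3O (counting implicit H from valence).
  C: 15 × 12.011 = 180.165
  Cl: 1 × 35.450 = 35.450
  H: 25 × 1.008 = 25.200
  I: 1 × 126.904 = 126.904
  N: 3 × 14.007 = 42.021
  O: 1 × 15.999 = 15.999
Sum: 15×12.011 + 1×35.450 + 25×1.008 + 1×126.904 + 3×14.007 + 1×15.999 = 425.739 → 425.74 g/mol.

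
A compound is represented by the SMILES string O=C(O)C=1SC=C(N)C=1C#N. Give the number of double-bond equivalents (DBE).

6

Molecular formula: C6H4N2O2S.
DoU = (2C + 2 + N − H − X) / 2, where X is the halogen count and O/S are ignored.
    = (2·6 + 2 + 2 − 4 − 0) / 2 = 12 / 2 = 6.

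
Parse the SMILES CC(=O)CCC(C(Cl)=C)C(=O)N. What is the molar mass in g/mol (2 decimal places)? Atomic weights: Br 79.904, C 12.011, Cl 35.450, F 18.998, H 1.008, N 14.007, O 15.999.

First, the molecular formula is C8H12ClNO2 (counting implicit H from valence).
  C: 8 × 12.011 = 96.088
  Cl: 1 × 35.450 = 35.450
  H: 12 × 1.008 = 12.096
  N: 1 × 14.007 = 14.007
  O: 2 × 15.999 = 31.998
Sum: 8×12.011 + 1×35.450 + 12×1.008 + 1×14.007 + 2×15.999 = 189.639 → 189.64 g/mol.

189.64 g/mol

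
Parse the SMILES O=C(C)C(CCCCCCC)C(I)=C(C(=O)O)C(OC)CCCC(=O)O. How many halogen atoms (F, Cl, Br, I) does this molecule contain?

Halogen atoms appear at heavy-atom position 13 (1×I).
Other groups present: 1 alkene, 2 carboxylic acid, 1 ether, 1 ketone.
Halogen count: 1.

1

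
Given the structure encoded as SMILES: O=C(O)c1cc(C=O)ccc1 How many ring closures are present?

1

In SMILES, each pair of matching ring-closure digits denotes one ring-closing bond; the number of such bonds equals the number of independent rings.
Ring-closure bonds here: 1.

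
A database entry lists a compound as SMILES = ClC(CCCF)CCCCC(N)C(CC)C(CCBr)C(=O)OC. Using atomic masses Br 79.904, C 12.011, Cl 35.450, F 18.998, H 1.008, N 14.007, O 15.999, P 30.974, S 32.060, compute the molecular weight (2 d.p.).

First, the molecular formula is C17H32BrClFNO2 (counting implicit H from valence).
  Br: 1 × 79.904 = 79.904
  C: 17 × 12.011 = 204.187
  Cl: 1 × 35.450 = 35.450
  F: 1 × 18.998 = 18.998
  H: 32 × 1.008 = 32.256
  N: 1 × 14.007 = 14.007
  O: 2 × 15.999 = 31.998
Sum: 1×79.904 + 17×12.011 + 1×35.450 + 1×18.998 + 32×1.008 + 1×14.007 + 2×15.999 = 416.800 → 416.80 g/mol.

416.80 g/mol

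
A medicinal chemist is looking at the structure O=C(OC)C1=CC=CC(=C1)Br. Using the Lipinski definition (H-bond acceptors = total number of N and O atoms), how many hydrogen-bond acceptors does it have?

N atoms: 0; O atoms: 2.
Lipinski HBA = 0 + 2 = 2.

2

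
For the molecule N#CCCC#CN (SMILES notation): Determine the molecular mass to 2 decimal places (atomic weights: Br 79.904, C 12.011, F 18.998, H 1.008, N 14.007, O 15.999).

First, the molecular formula is C5H6N2 (counting implicit H from valence).
  C: 5 × 12.011 = 60.055
  H: 6 × 1.008 = 6.048
  N: 2 × 14.007 = 28.014
Sum: 5×12.011 + 6×1.008 + 2×14.007 = 94.117 → 94.12 g/mol.

94.12 g/mol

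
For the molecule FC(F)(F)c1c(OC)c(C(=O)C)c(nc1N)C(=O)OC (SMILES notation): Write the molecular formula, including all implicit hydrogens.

Walk through each heavy atom and fill implicit hydrogens from standard valence (C 4, N 3, O 2, S 2, halogen 1); for lowercase aromatic atoms, an aromatic c carries 1 H when it has two neighbours and 0 H with three, and aromatic n carries 0 H:
  atom 1: F (halogen, monovalent) → 0 H
  atom 2: C, bond orders sum to 4 (valence 4) → 0 H
  atom 3: F (halogen, monovalent) → 0 H
  atom 4: F (halogen, monovalent) → 0 H
  atom 5: aromatic c, 3 neighbours → 0 H
  atom 6: aromatic c, 3 neighbours → 0 H
  atom 7: O, bond orders sum to 2 (valence 2) → 0 H
  atom 8: C, bond orders sum to 1 (valence 4) → 3 H
  atom 9: aromatic c, 3 neighbours → 0 H
  atom 10: C, bond orders sum to 4 (valence 4) → 0 H
  atom 11: O, bond orders sum to 2 (valence 2) → 0 H
  atom 12: C, bond orders sum to 1 (valence 4) → 3 H
  atom 13: aromatic c, 3 neighbours → 0 H
  atom 14: aromatic n, 2 neighbours → 0 H
  atom 15: aromatic c, 3 neighbours → 0 H
  atom 16: N, bond orders sum to 1 (valence 3) → 2 H
  atom 17: C, bond orders sum to 4 (valence 4) → 0 H
  atom 18: O, bond orders sum to 2 (valence 2) → 0 H
  atom 19: O, bond orders sum to 2 (valence 2) → 0 H
  atom 20: C, bond orders sum to 1 (valence 4) → 3 H
Totals → C:11, H:11, F:3, N:2, O:4.

C11H11F3N2O4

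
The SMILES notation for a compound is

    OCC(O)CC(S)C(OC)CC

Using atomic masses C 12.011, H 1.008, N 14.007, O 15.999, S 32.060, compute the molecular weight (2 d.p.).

194.29 g/mol

First, the molecular formula is C8H18O3S (counting implicit H from valence).
  C: 8 × 12.011 = 96.088
  H: 18 × 1.008 = 18.144
  O: 3 × 15.999 = 47.997
  S: 1 × 32.060 = 32.060
Sum: 8×12.011 + 18×1.008 + 3×15.999 + 1×32.060 = 194.289 → 194.29 g/mol.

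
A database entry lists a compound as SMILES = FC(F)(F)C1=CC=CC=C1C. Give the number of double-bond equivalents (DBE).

4

Degree of unsaturation = (number of rings) + (number of π bonds).
Ring closures in the SMILES: 1.
π bonds: 3 double bonds (each 1 DoU) → 3 DoU from unsaturation.
Total DoU = 1 + 3 = 4.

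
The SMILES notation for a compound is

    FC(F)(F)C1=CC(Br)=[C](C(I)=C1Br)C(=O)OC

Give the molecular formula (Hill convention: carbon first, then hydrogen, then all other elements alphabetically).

C9H4Br2F3IO2

Walk through each heavy atom and fill implicit hydrogens from standard valence (C 4, N 3, O 2, S 2, halogen 1):
  atom 1: F (halogen, monovalent) → 0 H
  atom 2: C, bond orders sum to 4 (valence 4) → 0 H
  atom 3: F (halogen, monovalent) → 0 H
  atom 4: F (halogen, monovalent) → 0 H
  atom 5: C, bond orders sum to 4 (valence 4) → 0 H
  atom 6: C, bond orders sum to 3 (valence 4) → 1 H
  atom 7: C, bond orders sum to 4 (valence 4) → 0 H
  atom 8: Br (halogen, monovalent) → 0 H
  atom 9: C with explicit H count 0
  atom 10: C, bond orders sum to 4 (valence 4) → 0 H
  atom 11: I (halogen, monovalent) → 0 H
  atom 12: C, bond orders sum to 4 (valence 4) → 0 H
  atom 13: Br (halogen, monovalent) → 0 H
  atom 14: C, bond orders sum to 4 (valence 4) → 0 H
  atom 15: O, bond orders sum to 2 (valence 2) → 0 H
  atom 16: O, bond orders sum to 2 (valence 2) → 0 H
  atom 17: C, bond orders sum to 1 (valence 4) → 3 H
Totals → C:9, H:4, Br:2, F:3, I:1, O:2.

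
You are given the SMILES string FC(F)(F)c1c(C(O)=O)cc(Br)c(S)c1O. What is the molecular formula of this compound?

Walk through each heavy atom and fill implicit hydrogens from standard valence (C 4, N 3, O 2, S 2, halogen 1); for lowercase aromatic atoms, an aromatic c carries 1 H when it has two neighbours and 0 H with three, and aromatic n carries 0 H:
  atom 1: F (halogen, monovalent) → 0 H
  atom 2: C, bond orders sum to 4 (valence 4) → 0 H
  atom 3: F (halogen, monovalent) → 0 H
  atom 4: F (halogen, monovalent) → 0 H
  atom 5: aromatic c, 3 neighbours → 0 H
  atom 6: aromatic c, 3 neighbours → 0 H
  atom 7: C, bond orders sum to 4 (valence 4) → 0 H
  atom 8: O, bond orders sum to 1 (valence 2) → 1 H
  atom 9: O, bond orders sum to 2 (valence 2) → 0 H
  atom 10: aromatic c, 2 neighbours → 1 H
  atom 11: aromatic c, 3 neighbours → 0 H
  atom 12: Br (halogen, monovalent) → 0 H
  atom 13: aromatic c, 3 neighbours → 0 H
  atom 14: S, bond orders sum to 1 (valence 2) → 1 H
  atom 15: aromatic c, 3 neighbours → 0 H
  atom 16: O, bond orders sum to 1 (valence 2) → 1 H
Totals → C:8, H:4, Br:1, F:3, O:3, S:1.

C8H4BrF3O3S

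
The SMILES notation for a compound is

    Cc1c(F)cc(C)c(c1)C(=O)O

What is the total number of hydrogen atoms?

Walk through each heavy atom and fill implicit hydrogens from standard valence (C 4, N 3, O 2, S 2, halogen 1); for lowercase aromatic atoms, an aromatic c carries 1 H when it has two neighbours and 0 H with three, and aromatic n carries 0 H:
  atom 1: C, bond orders sum to 1 (valence 4) → 3 H
  atom 2: aromatic c, 3 neighbours → 0 H
  atom 3: aromatic c, 3 neighbours → 0 H
  atom 4: F (halogen, monovalent) → 0 H
  atom 5: aromatic c, 2 neighbours → 1 H
  atom 6: aromatic c, 3 neighbours → 0 H
  atom 7: C, bond orders sum to 1 (valence 4) → 3 H
  atom 8: aromatic c, 3 neighbours → 0 H
  atom 9: aromatic c, 2 neighbours → 1 H
  atom 10: C, bond orders sum to 4 (valence 4) → 0 H
  atom 11: O, bond orders sum to 2 (valence 2) → 0 H
  atom 12: O, bond orders sum to 1 (valence 2) → 1 H
Total hydrogens: 9.

9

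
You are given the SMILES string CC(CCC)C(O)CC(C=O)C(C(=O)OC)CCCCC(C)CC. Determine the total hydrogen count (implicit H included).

38

Walk through each heavy atom and fill implicit hydrogens from standard valence (C 4, N 3, O 2, S 2, halogen 1):
  atom 1: C, bond orders sum to 1 (valence 4) → 3 H
  atom 2: C, bond orders sum to 3 (valence 4) → 1 H
  atom 3: C, bond orders sum to 2 (valence 4) → 2 H
  atom 4: C, bond orders sum to 2 (valence 4) → 2 H
  atom 5: C, bond orders sum to 1 (valence 4) → 3 H
  atom 6: C, bond orders sum to 3 (valence 4) → 1 H
  atom 7: O, bond orders sum to 1 (valence 2) → 1 H
  atom 8: C, bond orders sum to 2 (valence 4) → 2 H
  atom 9: C, bond orders sum to 3 (valence 4) → 1 H
  atom 10: C, bond orders sum to 3 (valence 4) → 1 H
  atom 11: O, bond orders sum to 2 (valence 2) → 0 H
  atom 12: C, bond orders sum to 3 (valence 4) → 1 H
  atom 13: C, bond orders sum to 4 (valence 4) → 0 H
  atom 14: O, bond orders sum to 2 (valence 2) → 0 H
  atom 15: O, bond orders sum to 2 (valence 2) → 0 H
  atom 16: C, bond orders sum to 1 (valence 4) → 3 H
  atom 17: C, bond orders sum to 2 (valence 4) → 2 H
  atom 18: C, bond orders sum to 2 (valence 4) → 2 H
  atom 19: C, bond orders sum to 2 (valence 4) → 2 H
  atom 20: C, bond orders sum to 2 (valence 4) → 2 H
  atom 21: C, bond orders sum to 3 (valence 4) → 1 H
  atom 22: C, bond orders sum to 1 (valence 4) → 3 H
  atom 23: C, bond orders sum to 2 (valence 4) → 2 H
  atom 24: C, bond orders sum to 1 (valence 4) → 3 H
Total hydrogens: 38.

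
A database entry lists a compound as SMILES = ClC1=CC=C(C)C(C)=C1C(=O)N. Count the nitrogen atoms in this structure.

1

Scan the SMILES for N atoms (remember two-letter symbols like Cl and Br are single atoms).
Nitrogen count: 1.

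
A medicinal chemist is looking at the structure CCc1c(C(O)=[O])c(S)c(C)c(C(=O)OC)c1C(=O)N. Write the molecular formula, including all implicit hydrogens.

Walk through each heavy atom and fill implicit hydrogens from standard valence (C 4, N 3, O 2, S 2, halogen 1); for lowercase aromatic atoms, an aromatic c carries 1 H when it has two neighbours and 0 H with three, and aromatic n carries 0 H:
  atom 1: C, bond orders sum to 1 (valence 4) → 3 H
  atom 2: C, bond orders sum to 2 (valence 4) → 2 H
  atom 3: aromatic c, 3 neighbours → 0 H
  atom 4: aromatic c, 3 neighbours → 0 H
  atom 5: C, bond orders sum to 4 (valence 4) → 0 H
  atom 6: O, bond orders sum to 1 (valence 2) → 1 H
  atom 7: O with explicit H count 0
  atom 8: aromatic c, 3 neighbours → 0 H
  atom 9: S, bond orders sum to 1 (valence 2) → 1 H
  atom 10: aromatic c, 3 neighbours → 0 H
  atom 11: C, bond orders sum to 1 (valence 4) → 3 H
  atom 12: aromatic c, 3 neighbours → 0 H
  atom 13: C, bond orders sum to 4 (valence 4) → 0 H
  atom 14: O, bond orders sum to 2 (valence 2) → 0 H
  atom 15: O, bond orders sum to 2 (valence 2) → 0 H
  atom 16: C, bond orders sum to 1 (valence 4) → 3 H
  atom 17: aromatic c, 3 neighbours → 0 H
  atom 18: C, bond orders sum to 4 (valence 4) → 0 H
  atom 19: O, bond orders sum to 2 (valence 2) → 0 H
  atom 20: N, bond orders sum to 1 (valence 3) → 2 H
Totals → C:13, H:15, N:1, O:5, S:1.
In Hill order: C13H15NO5S.

C13H15NO5S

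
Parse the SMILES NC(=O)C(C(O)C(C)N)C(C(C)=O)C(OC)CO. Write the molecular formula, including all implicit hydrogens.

C11H22N2O5

Walk through each heavy atom and fill implicit hydrogens from standard valence (C 4, N 3, O 2, S 2, halogen 1):
  atom 1: N, bond orders sum to 1 (valence 3) → 2 H
  atom 2: C, bond orders sum to 4 (valence 4) → 0 H
  atom 3: O, bond orders sum to 2 (valence 2) → 0 H
  atom 4: C, bond orders sum to 3 (valence 4) → 1 H
  atom 5: C, bond orders sum to 3 (valence 4) → 1 H
  atom 6: O, bond orders sum to 1 (valence 2) → 1 H
  atom 7: C, bond orders sum to 3 (valence 4) → 1 H
  atom 8: C, bond orders sum to 1 (valence 4) → 3 H
  atom 9: N, bond orders sum to 1 (valence 3) → 2 H
  atom 10: C, bond orders sum to 3 (valence 4) → 1 H
  atom 11: C, bond orders sum to 4 (valence 4) → 0 H
  atom 12: C, bond orders sum to 1 (valence 4) → 3 H
  atom 13: O, bond orders sum to 2 (valence 2) → 0 H
  atom 14: C, bond orders sum to 3 (valence 4) → 1 H
  atom 15: O, bond orders sum to 2 (valence 2) → 0 H
  atom 16: C, bond orders sum to 1 (valence 4) → 3 H
  atom 17: C, bond orders sum to 2 (valence 4) → 2 H
  atom 18: O, bond orders sum to 1 (valence 2) → 1 H
Totals → C:11, H:22, N:2, O:5.
In Hill order: C11H22N2O5.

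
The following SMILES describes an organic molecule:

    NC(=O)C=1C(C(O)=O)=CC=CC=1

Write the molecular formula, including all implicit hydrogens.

C8H7NO3

Walk through each heavy atom and fill implicit hydrogens from standard valence (C 4, N 3, O 2, S 2, halogen 1):
  atom 1: N, bond orders sum to 1 (valence 3) → 2 H
  atom 2: C, bond orders sum to 4 (valence 4) → 0 H
  atom 3: O, bond orders sum to 2 (valence 2) → 0 H
  atom 4: C, bond orders sum to 4 (valence 4) → 0 H
  atom 5: C, bond orders sum to 4 (valence 4) → 0 H
  atom 6: C, bond orders sum to 4 (valence 4) → 0 H
  atom 7: O, bond orders sum to 1 (valence 2) → 1 H
  atom 8: O, bond orders sum to 2 (valence 2) → 0 H
  atom 9: C, bond orders sum to 3 (valence 4) → 1 H
  atom 10: C, bond orders sum to 3 (valence 4) → 1 H
  atom 11: C, bond orders sum to 3 (valence 4) → 1 H
  atom 12: C, bond orders sum to 3 (valence 4) → 1 H
Totals → C:8, H:7, N:1, O:3.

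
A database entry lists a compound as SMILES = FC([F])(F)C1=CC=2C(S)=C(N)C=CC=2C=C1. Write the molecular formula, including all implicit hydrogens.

C11H8F3NS

Walk through each heavy atom and fill implicit hydrogens from standard valence (C 4, N 3, O 2, S 2, halogen 1):
  atom 1: F (halogen, monovalent) → 0 H
  atom 2: C, bond orders sum to 4 (valence 4) → 0 H
  atom 3: F with explicit H count 0
  atom 4: F (halogen, monovalent) → 0 H
  atom 5: C, bond orders sum to 4 (valence 4) → 0 H
  atom 6: C, bond orders sum to 3 (valence 4) → 1 H
  atom 7: C, bond orders sum to 4 (valence 4) → 0 H
  atom 8: C, bond orders sum to 4 (valence 4) → 0 H
  atom 9: S, bond orders sum to 1 (valence 2) → 1 H
  atom 10: C, bond orders sum to 4 (valence 4) → 0 H
  atom 11: N, bond orders sum to 1 (valence 3) → 2 H
  atom 12: C, bond orders sum to 3 (valence 4) → 1 H
  atom 13: C, bond orders sum to 3 (valence 4) → 1 H
  atom 14: C, bond orders sum to 4 (valence 4) → 0 H
  atom 15: C, bond orders sum to 3 (valence 4) → 1 H
  atom 16: C, bond orders sum to 3 (valence 4) → 1 H
Totals → C:11, H:8, F:3, N:1, S:1.
In Hill order: C11H8F3NS.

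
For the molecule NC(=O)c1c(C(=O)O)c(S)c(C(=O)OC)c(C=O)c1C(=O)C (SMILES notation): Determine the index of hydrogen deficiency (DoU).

Molecular formula: C13H11NO7S.
DoU = (2C + 2 + N − H − X) / 2, where X is the halogen count and O/S are ignored.
    = (2·13 + 2 + 1 − 11 − 0) / 2 = 18 / 2 = 9.

9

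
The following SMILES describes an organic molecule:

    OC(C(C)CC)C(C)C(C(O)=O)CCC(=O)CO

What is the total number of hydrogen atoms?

24

Walk through each heavy atom and fill implicit hydrogens from standard valence (C 4, N 3, O 2, S 2, halogen 1):
  atom 1: O, bond orders sum to 1 (valence 2) → 1 H
  atom 2: C, bond orders sum to 3 (valence 4) → 1 H
  atom 3: C, bond orders sum to 3 (valence 4) → 1 H
  atom 4: C, bond orders sum to 1 (valence 4) → 3 H
  atom 5: C, bond orders sum to 2 (valence 4) → 2 H
  atom 6: C, bond orders sum to 1 (valence 4) → 3 H
  atom 7: C, bond orders sum to 3 (valence 4) → 1 H
  atom 8: C, bond orders sum to 1 (valence 4) → 3 H
  atom 9: C, bond orders sum to 3 (valence 4) → 1 H
  atom 10: C, bond orders sum to 4 (valence 4) → 0 H
  atom 11: O, bond orders sum to 1 (valence 2) → 1 H
  atom 12: O, bond orders sum to 2 (valence 2) → 0 H
  atom 13: C, bond orders sum to 2 (valence 4) → 2 H
  atom 14: C, bond orders sum to 2 (valence 4) → 2 H
  atom 15: C, bond orders sum to 4 (valence 4) → 0 H
  atom 16: O, bond orders sum to 2 (valence 2) → 0 H
  atom 17: C, bond orders sum to 2 (valence 4) → 2 H
  atom 18: O, bond orders sum to 1 (valence 2) → 1 H
Total hydrogens: 24.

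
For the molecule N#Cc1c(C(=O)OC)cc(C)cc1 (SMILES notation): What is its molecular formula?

C10H9NO2

Walk through each heavy atom and fill implicit hydrogens from standard valence (C 4, N 3, O 2, S 2, halogen 1); for lowercase aromatic atoms, an aromatic c carries 1 H when it has two neighbours and 0 H with three, and aromatic n carries 0 H:
  atom 1: N, bond orders sum to 3 (valence 3) → 0 H
  atom 2: C, bond orders sum to 4 (valence 4) → 0 H
  atom 3: aromatic c, 3 neighbours → 0 H
  atom 4: aromatic c, 3 neighbours → 0 H
  atom 5: C, bond orders sum to 4 (valence 4) → 0 H
  atom 6: O, bond orders sum to 2 (valence 2) → 0 H
  atom 7: O, bond orders sum to 2 (valence 2) → 0 H
  atom 8: C, bond orders sum to 1 (valence 4) → 3 H
  atom 9: aromatic c, 2 neighbours → 1 H
  atom 10: aromatic c, 3 neighbours → 0 H
  atom 11: C, bond orders sum to 1 (valence 4) → 3 H
  atom 12: aromatic c, 2 neighbours → 1 H
  atom 13: aromatic c, 2 neighbours → 1 H
Totals → C:10, H:9, N:1, O:2.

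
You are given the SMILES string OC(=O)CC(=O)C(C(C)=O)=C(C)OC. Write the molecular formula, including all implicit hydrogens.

Walk through each heavy atom and fill implicit hydrogens from standard valence (C 4, N 3, O 2, S 2, halogen 1):
  atom 1: O, bond orders sum to 1 (valence 2) → 1 H
  atom 2: C, bond orders sum to 4 (valence 4) → 0 H
  atom 3: O, bond orders sum to 2 (valence 2) → 0 H
  atom 4: C, bond orders sum to 2 (valence 4) → 2 H
  atom 5: C, bond orders sum to 4 (valence 4) → 0 H
  atom 6: O, bond orders sum to 2 (valence 2) → 0 H
  atom 7: C, bond orders sum to 4 (valence 4) → 0 H
  atom 8: C, bond orders sum to 4 (valence 4) → 0 H
  atom 9: C, bond orders sum to 1 (valence 4) → 3 H
  atom 10: O, bond orders sum to 2 (valence 2) → 0 H
  atom 11: C, bond orders sum to 4 (valence 4) → 0 H
  atom 12: C, bond orders sum to 1 (valence 4) → 3 H
  atom 13: O, bond orders sum to 2 (valence 2) → 0 H
  atom 14: C, bond orders sum to 1 (valence 4) → 3 H
Totals → C:9, H:12, O:5.
In Hill order: C9H12O5.

C9H12O5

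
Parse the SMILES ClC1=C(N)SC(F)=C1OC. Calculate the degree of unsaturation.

Molecular formula: C5H5ClFNOS.
DoU = (2C + 2 + N − H − X) / 2, where X is the halogen count and O/S are ignored.
    = (2·5 + 2 + 1 − 5 − 2) / 2 = 6 / 2 = 3.

3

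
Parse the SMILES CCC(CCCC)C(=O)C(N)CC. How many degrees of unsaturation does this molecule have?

Molecular formula: C11H23NO.
DoU = (2C + 2 + N − H − X) / 2, where X is the halogen count and O/S are ignored.
    = (2·11 + 2 + 1 − 23 − 0) / 2 = 2 / 2 = 1.

1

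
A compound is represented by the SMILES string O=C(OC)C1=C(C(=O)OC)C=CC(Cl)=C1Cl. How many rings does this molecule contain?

In SMILES, each pair of matching ring-closure digits denotes one ring-closing bond; the number of such bonds equals the number of independent rings.
Ring-closure bonds here: 1.

1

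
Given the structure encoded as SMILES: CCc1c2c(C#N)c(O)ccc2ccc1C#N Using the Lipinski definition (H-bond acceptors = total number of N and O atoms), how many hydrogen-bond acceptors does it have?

3

N atoms: 2; O atoms: 1.
Lipinski HBA = 2 + 1 = 3.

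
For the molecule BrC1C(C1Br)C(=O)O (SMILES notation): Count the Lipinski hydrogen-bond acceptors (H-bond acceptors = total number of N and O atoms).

N atoms: 0; O atoms: 2.
Lipinski HBA = 0 + 2 = 2.

2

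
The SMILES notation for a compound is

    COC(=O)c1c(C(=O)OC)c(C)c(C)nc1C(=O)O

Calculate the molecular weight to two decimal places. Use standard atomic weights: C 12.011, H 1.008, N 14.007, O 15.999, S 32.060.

267.24 g/mol

First, the molecular formula is C12H13NO6 (counting implicit H from valence).
  C: 12 × 12.011 = 144.132
  H: 13 × 1.008 = 13.104
  N: 1 × 14.007 = 14.007
  O: 6 × 15.999 = 95.994
Sum: 12×12.011 + 13×1.008 + 1×14.007 + 6×15.999 = 267.237 → 267.24 g/mol.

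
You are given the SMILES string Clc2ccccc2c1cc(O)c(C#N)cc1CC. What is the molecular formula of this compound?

Walk through each heavy atom and fill implicit hydrogens from standard valence (C 4, N 3, O 2, S 2, halogen 1); for lowercase aromatic atoms, an aromatic c carries 1 H when it has two neighbours and 0 H with three, and aromatic n carries 0 H:
  atom 1: Cl (halogen, monovalent) → 0 H
  atom 2: aromatic c, 3 neighbours → 0 H
  atom 3: aromatic c, 2 neighbours → 1 H
  atom 4: aromatic c, 2 neighbours → 1 H
  atom 5: aromatic c, 2 neighbours → 1 H
  atom 6: aromatic c, 2 neighbours → 1 H
  atom 7: aromatic c, 3 neighbours → 0 H
  atom 8: aromatic c, 3 neighbours → 0 H
  atom 9: aromatic c, 2 neighbours → 1 H
  atom 10: aromatic c, 3 neighbours → 0 H
  atom 11: O, bond orders sum to 1 (valence 2) → 1 H
  atom 12: aromatic c, 3 neighbours → 0 H
  atom 13: C, bond orders sum to 4 (valence 4) → 0 H
  atom 14: N, bond orders sum to 3 (valence 3) → 0 H
  atom 15: aromatic c, 2 neighbours → 1 H
  atom 16: aromatic c, 3 neighbours → 0 H
  atom 17: C, bond orders sum to 2 (valence 4) → 2 H
  atom 18: C, bond orders sum to 1 (valence 4) → 3 H
Totals → C:15, H:12, Cl:1, N:1, O:1.

C15H12ClNO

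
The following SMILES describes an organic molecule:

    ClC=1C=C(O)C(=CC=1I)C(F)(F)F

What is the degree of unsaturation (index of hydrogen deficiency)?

4

Molecular formula: C7H3ClF3IO.
DoU = (2C + 2 + N − H − X) / 2, where X is the halogen count and O/S are ignored.
    = (2·7 + 2 + 0 − 3 − 5) / 2 = 8 / 2 = 4.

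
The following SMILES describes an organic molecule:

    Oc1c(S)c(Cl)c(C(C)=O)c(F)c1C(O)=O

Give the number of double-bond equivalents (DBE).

Molecular formula: C9H6ClFO4S.
DoU = (2C + 2 + N − H − X) / 2, where X is the halogen count and O/S are ignored.
    = (2·9 + 2 + 0 − 6 − 2) / 2 = 12 / 2 = 6.

6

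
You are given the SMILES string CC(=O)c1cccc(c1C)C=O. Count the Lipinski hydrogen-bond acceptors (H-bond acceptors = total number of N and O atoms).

N atoms: 0; O atoms: 2.
Lipinski HBA = 0 + 2 = 2.

2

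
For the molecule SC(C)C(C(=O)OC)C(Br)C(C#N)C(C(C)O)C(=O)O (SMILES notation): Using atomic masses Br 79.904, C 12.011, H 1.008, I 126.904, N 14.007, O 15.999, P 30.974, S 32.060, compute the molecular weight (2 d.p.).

First, the molecular formula is C12H18BrNO5S (counting implicit H from valence).
  Br: 1 × 79.904 = 79.904
  C: 12 × 12.011 = 144.132
  H: 18 × 1.008 = 18.144
  N: 1 × 14.007 = 14.007
  O: 5 × 15.999 = 79.995
  S: 1 × 32.060 = 32.060
Sum: 1×79.904 + 12×12.011 + 18×1.008 + 1×14.007 + 5×15.999 + 1×32.060 = 368.242 → 368.24 g/mol.

368.24 g/mol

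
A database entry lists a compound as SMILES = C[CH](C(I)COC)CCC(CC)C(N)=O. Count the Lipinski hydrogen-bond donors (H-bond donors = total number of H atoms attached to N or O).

Donors: find every N or O and count the H atoms it carries.
  atom 6 (O): bond orders sum to 2 → 0 H
  atom 14 (N): bond orders sum to 1 → 2 H
  atom 15 (O): bond orders sum to 2 → 0 H
Lipinski HBD = 2.

2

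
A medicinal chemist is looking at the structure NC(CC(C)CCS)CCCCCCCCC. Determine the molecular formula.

Walk through each heavy atom and fill implicit hydrogens from standard valence (C 4, N 3, O 2, S 2, halogen 1):
  atom 1: N, bond orders sum to 1 (valence 3) → 2 H
  atom 2: C, bond orders sum to 3 (valence 4) → 1 H
  atom 3: C, bond orders sum to 2 (valence 4) → 2 H
  atom 4: C, bond orders sum to 3 (valence 4) → 1 H
  atom 5: C, bond orders sum to 1 (valence 4) → 3 H
  atom 6: C, bond orders sum to 2 (valence 4) → 2 H
  atom 7: C, bond orders sum to 2 (valence 4) → 2 H
  atom 8: S, bond orders sum to 1 (valence 2) → 1 H
  atom 9: C, bond orders sum to 2 (valence 4) → 2 H
  atom 10: C, bond orders sum to 2 (valence 4) → 2 H
  atom 11: C, bond orders sum to 2 (valence 4) → 2 H
  atom 12: C, bond orders sum to 2 (valence 4) → 2 H
  atom 13: C, bond orders sum to 2 (valence 4) → 2 H
  atom 14: C, bond orders sum to 2 (valence 4) → 2 H
  atom 15: C, bond orders sum to 2 (valence 4) → 2 H
  atom 16: C, bond orders sum to 2 (valence 4) → 2 H
  atom 17: C, bond orders sum to 1 (valence 4) → 3 H
Totals → C:15, H:33, N:1, S:1.

C15H33NS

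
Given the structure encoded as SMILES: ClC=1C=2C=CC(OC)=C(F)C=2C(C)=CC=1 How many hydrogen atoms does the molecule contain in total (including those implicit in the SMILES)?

10

Walk through each heavy atom and fill implicit hydrogens from standard valence (C 4, N 3, O 2, S 2, halogen 1):
  atom 1: Cl (halogen, monovalent) → 0 H
  atom 2: C, bond orders sum to 4 (valence 4) → 0 H
  atom 3: C, bond orders sum to 4 (valence 4) → 0 H
  atom 4: C, bond orders sum to 3 (valence 4) → 1 H
  atom 5: C, bond orders sum to 3 (valence 4) → 1 H
  atom 6: C, bond orders sum to 4 (valence 4) → 0 H
  atom 7: O, bond orders sum to 2 (valence 2) → 0 H
  atom 8: C, bond orders sum to 1 (valence 4) → 3 H
  atom 9: C, bond orders sum to 4 (valence 4) → 0 H
  atom 10: F (halogen, monovalent) → 0 H
  atom 11: C, bond orders sum to 4 (valence 4) → 0 H
  atom 12: C, bond orders sum to 4 (valence 4) → 0 H
  atom 13: C, bond orders sum to 1 (valence 4) → 3 H
  atom 14: C, bond orders sum to 3 (valence 4) → 1 H
  atom 15: C, bond orders sum to 3 (valence 4) → 1 H
Total hydrogens: 10.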